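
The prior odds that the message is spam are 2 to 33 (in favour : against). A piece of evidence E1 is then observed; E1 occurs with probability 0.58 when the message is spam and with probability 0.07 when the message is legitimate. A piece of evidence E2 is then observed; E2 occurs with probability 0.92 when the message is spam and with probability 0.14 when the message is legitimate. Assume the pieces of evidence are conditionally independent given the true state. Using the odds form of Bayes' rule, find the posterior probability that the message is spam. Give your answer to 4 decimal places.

Prior odds = 2/33 = 0.060606.
Likelihood ratio for E1 = 0.58/0.07 = 8.2857.
Likelihood ratio for E2 = 0.92/0.14 = 6.5714.
Posterior odds = prior odds × LR₁ × LR₂ = 3.2999.
Posterior probability = odds/(1+odds) = 3.2999/4.2999 = 0.7674.

Posterior probability ≈ 0.7674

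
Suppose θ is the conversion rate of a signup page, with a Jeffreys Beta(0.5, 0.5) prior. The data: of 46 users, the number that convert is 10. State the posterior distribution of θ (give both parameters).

Posterior: Beta(10.5, 36.5)

Observing 10 successes and 36 failures updates Beta(0.5, 0.5) by adding the success and failure counts to the two shape parameters: α = 0.5+10 = 10.5, β = 0.5+36 = 36.5.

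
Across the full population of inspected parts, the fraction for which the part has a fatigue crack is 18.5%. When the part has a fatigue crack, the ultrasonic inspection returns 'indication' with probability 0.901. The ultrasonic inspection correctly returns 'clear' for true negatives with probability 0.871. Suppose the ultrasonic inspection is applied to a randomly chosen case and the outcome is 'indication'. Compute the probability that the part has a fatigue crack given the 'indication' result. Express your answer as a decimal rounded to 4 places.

P(H | E) ≈ 0.6132

Let H be the event that the part has a fatigue crack. P(H) = 0.185, so P(¬H) = 0.815. With E the 'indication' result, P(E|H) = 0.901 and P(E|¬H) = 0.129.
P(E) = 0.901·0.185 + 0.129·0.815 = 0.16668 + 0.10513 = 0.27182.
By Bayes' theorem, P(H|E) = 0.16668 / 0.27182 = 0.6132.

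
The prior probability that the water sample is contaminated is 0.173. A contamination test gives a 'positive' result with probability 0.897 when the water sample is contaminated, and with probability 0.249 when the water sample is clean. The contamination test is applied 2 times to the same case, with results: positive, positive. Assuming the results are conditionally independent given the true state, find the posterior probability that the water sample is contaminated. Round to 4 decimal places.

Posterior P(H) ≈ 0.7308

Let H be the event that the water sample is contaminated; start with P(H) = 0.173. P('positive'|H) = 0.897, P('positive'|¬H) = 0.249.
Update on result 1 ('positive'): P(H) ← 0.897·0.1730 / (0.897·0.1730 + 0.249·0.8270) = 0.15518/0.36110 = 0.4297.
Update on result 2 ('positive'): P(H) ← 0.897·0.4297 / (0.897·0.4297 + 0.249·0.5703) = 0.38548/0.52747 = 0.7308.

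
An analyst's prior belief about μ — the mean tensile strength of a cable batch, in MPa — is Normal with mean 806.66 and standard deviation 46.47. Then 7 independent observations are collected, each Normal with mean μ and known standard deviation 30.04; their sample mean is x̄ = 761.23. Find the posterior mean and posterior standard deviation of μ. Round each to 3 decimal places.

Posterior mean ≈ 763.789; posterior SD ≈ 11.030

With known σ, the Normal prior is conjugate. Weight on the data is w = (n/σ²)/(n/σ² + 1/τ₀²) = 0.00775708/(0.00775708+0.00046308) = 0.94367.
Posterior mean = w·x̄ + (1−w)·μ₀ = 0.94367·761.23 + 0.056335·806.66 = 763.789. Posterior variance = 1/(0.00775708+0.00046308) = 121.652, so SD = 11.030.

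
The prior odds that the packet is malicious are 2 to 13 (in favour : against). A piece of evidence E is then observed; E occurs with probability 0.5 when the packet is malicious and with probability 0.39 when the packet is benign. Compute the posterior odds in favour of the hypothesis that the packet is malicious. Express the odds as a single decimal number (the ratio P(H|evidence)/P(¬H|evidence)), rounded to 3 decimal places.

Posterior odds ≈ 0.197

Prior odds = 2/13 = 0.15385. In log-odds, ln(0.15385) = -1.8718.
Add log likelihood ratio: ln(1.2821) = 0.24846.
Posterior log-odds = -1.6233, so posterior odds = exp(-1.6233) = 0.19724.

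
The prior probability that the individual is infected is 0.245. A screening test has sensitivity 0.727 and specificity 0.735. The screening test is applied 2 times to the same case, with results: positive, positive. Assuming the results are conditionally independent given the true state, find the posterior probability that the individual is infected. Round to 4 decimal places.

Posterior P(H) ≈ 0.7095

Let H be the event that the individual is infected; start with P(H) = 0.245. P('positive'|H) = 0.727, P('positive'|¬H) = 0.265.
Update on result 1 ('positive'): P(H) ← 0.727·0.2450 / (0.727·0.2450 + 0.265·0.7550) = 0.17811/0.37819 = 0.4710.
Update on result 2 ('positive'): P(H) ← 0.727·0.4710 / (0.727·0.4710 + 0.265·0.5290) = 0.34239/0.48259 = 0.7095.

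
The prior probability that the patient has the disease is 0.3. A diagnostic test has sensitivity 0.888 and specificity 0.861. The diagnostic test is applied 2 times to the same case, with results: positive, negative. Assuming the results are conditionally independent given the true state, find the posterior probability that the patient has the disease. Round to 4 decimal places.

With H the event that the patient has the disease, the joint likelihood of the observed sequence is P(data|H) = 0.888·0.112 = 0.099456 and P(data|¬H) = 0.139·0.861 = 0.11968.
Bayes: P(H|data) = 0.3·0.099456 / (0.3·0.099456 + 0.7·0.11968) = 0.029837/0.11361 = 0.2626.

Posterior P(H) ≈ 0.2626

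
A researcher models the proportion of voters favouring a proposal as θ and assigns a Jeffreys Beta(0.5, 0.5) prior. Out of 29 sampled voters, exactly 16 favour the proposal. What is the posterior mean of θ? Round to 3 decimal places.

Observing 16 successes and 13 failures updates Beta(0.5, 0.5) by adding the success and failure counts to the two shape parameters: α = 0.5+16 = 16.5, β = 0.5+13 = 13.5.
E[θ | data] = 16.5/(16.5+13.5) = 0.550.

Posterior mean ≈ 0.550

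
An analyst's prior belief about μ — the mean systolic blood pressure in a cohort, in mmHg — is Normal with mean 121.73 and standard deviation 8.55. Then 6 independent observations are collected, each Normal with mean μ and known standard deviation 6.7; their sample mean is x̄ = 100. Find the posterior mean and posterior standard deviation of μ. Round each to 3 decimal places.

Posterior mean ≈ 102.017; posterior SD ≈ 2.605

Prior precision 1/τ₀² = 1/8.55² = 0.0136794; data precision n/σ² = 6/6.7² = 0.133660.
Posterior precision = 0.0136794 + 0.133660 = 0.147339, giving posterior SD = 1/√0.147339 = 2.605.
Posterior mean = (0.0136794·121.73 + 0.133660·100) / 0.147339 = 102.017.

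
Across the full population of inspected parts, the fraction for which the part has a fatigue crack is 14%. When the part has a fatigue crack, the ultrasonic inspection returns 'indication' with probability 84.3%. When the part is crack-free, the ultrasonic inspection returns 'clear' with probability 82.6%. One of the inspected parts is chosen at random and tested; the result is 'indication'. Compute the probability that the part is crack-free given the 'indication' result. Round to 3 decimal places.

P(¬H | E) ≈ 0.559

Let H be the event that the part has a fatigue crack. P(H) = 0.14, so P(¬H) = 0.86. With E the 'indication' result, P(E|H) = 0.843 and P(E|¬H) = 0.174.
P(E) = 0.843·0.14 + 0.174·0.86 = 0.11802 + 0.14964 = 0.26766.
By Bayes' theorem, P(H|E) = 0.11802 / 0.26766 = 0.441. Hence P(¬H|E) = 1 − 0.441 = 0.559.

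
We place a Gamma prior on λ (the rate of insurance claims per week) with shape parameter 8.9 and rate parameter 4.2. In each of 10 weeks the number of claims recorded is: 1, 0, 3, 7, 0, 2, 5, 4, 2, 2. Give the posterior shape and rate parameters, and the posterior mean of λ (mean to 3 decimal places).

Posterior: Gamma(shape=34.9, rate=14.2); mean ≈ 2.458

The Poisson likelihood adds the total count to the shape and the number of exposure periods to the rate. Here ∑xᵢ = 26 and n = 10, so shape 8.9→34.9 and rate 4.2→14.2.
E[λ | data] = 34.9/14.2 = 2.458.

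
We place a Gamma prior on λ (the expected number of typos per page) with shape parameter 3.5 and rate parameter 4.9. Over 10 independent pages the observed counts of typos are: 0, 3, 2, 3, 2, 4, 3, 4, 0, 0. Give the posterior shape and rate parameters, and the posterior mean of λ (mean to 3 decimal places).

Total count ∑xᵢ = 21 over n = 10 pages.
Gamma is conjugate to the Poisson likelihood: posterior is Gamma(shape = 3.5+21 = 24.5, rate = 4.9+10 = 14.9).
E[λ | data] = 24.5/14.9 = 1.644.

Posterior: Gamma(shape=24.5, rate=14.9); mean ≈ 1.644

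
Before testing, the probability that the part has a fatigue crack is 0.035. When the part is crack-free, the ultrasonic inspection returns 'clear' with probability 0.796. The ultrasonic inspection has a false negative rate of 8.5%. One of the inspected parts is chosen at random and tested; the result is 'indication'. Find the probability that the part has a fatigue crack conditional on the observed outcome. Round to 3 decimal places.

Let H be the event that the part has a fatigue crack. P(H) = 0.035, so P(¬H) = 0.965. With E the 'indication' result, P(E|H) = 0.915 and P(E|¬H) = 0.204.
P(E) = 0.915·0.035 + 0.204·0.965 = 0.032025 + 0.19686 = 0.22888.
By Bayes' theorem, P(H|E) = 0.032025 / 0.22888 = 0.140.

P(H | E) ≈ 0.140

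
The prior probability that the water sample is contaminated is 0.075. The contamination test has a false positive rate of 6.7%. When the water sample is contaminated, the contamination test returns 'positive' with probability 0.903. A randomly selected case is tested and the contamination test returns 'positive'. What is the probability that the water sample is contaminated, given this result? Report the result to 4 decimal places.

Let H be the event that the water sample is contaminated. P(H) = 0.075, so P(¬H) = 0.925. With E the 'positive' result, P(E|H) = 0.903 and P(E|¬H) = 0.067.
P(E) = 0.903·0.075 + 0.067·0.925 = 0.067725 + 0.061975 = 0.12970.
By Bayes' theorem, P(H|E) = 0.067725 / 0.12970 = 0.5222.

P(H | E) ≈ 0.5222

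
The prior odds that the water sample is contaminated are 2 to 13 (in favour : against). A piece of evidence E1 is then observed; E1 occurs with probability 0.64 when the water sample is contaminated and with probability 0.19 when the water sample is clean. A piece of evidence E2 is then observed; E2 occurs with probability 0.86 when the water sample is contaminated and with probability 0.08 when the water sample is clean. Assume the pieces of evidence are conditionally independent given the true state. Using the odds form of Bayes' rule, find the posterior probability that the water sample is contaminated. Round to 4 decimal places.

Posterior probability ≈ 0.8478

Prior odds = 2/13 = 0.15385. In log-odds, ln(0.15385) = -1.8718.
Add log likelihood ratios: ln(3.3684) + ln(10.750) = 3.5893.
Posterior log-odds = 1.7175, so posterior odds = exp(1.7175) = 5.5709. Converting, P(H|E) = 5.5709/6.5709 = 0.8478.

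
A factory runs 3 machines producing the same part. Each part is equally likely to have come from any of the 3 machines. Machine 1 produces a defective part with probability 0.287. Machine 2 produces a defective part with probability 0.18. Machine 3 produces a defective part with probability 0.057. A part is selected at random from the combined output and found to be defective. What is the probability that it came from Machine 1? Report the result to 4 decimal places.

Posterior probability ≈ 0.5477

P(defective|M1) = 0.287; P(defective|M2) = 0.18; P(defective|M3) = 0.057.
Prior × likelihood for each source: 0.333333·0.287=0.09567, 0.333333·0.18=0.06000, 0.333333·0.057=0.01900. Summing gives P(defective) = 0.17467.
P(Machine 1 | defective) = 0.09567 / 0.17467 = 0.5477.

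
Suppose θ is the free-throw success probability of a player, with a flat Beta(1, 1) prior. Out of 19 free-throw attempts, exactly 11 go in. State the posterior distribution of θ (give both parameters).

Observing 11 successes and 8 failures updates Beta(1, 1) by adding the success and failure counts to the two shape parameters: α = 1+11 = 12, β = 1+8 = 9.

Posterior: Beta(12, 9)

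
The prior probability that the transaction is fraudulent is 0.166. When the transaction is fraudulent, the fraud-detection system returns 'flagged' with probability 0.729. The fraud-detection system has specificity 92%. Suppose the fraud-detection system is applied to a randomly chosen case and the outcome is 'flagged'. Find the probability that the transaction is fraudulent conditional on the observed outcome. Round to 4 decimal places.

Let H be the event that the transaction is fraudulent. P(H) = 0.166, so P(¬H) = 0.834. With E the 'flagged' result, P(E|H) = 0.729 and P(E|¬H) = 0.08.
P(E) = 0.729·0.166 + 0.08·0.834 = 0.12101 + 0.066720 = 0.18773.
By Bayes' theorem, P(H|E) = 0.12101 / 0.18773 = 0.6446.

P(H | E) ≈ 0.6446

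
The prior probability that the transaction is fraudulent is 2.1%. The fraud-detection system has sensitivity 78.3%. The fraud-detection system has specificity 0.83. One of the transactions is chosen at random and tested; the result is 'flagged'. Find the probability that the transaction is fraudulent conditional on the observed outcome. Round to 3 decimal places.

P(H | E) ≈ 0.090

Let H be the event that the transaction is fraudulent. P(H) = 0.021, so P(¬H) = 0.979. With E the 'flagged' result, P(E|H) = 0.783 and P(E|¬H) = 0.17.
P(E) = 0.783·0.021 + 0.17·0.979 = 0.016443 + 0.16643 = 0.18287.
By Bayes' theorem, P(H|E) = 0.016443 / 0.18287 = 0.090.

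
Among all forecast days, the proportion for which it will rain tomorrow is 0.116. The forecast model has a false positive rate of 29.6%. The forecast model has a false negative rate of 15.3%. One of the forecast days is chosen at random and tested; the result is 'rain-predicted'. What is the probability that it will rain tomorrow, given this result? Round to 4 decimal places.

Let H be the event that it will rain tomorrow. P(H) = 0.116, so P(¬H) = 0.884. With E the 'rain-predicted' result, P(E|H) = 0.847 and P(E|¬H) = 0.296.
P(E) = 0.847·0.116 + 0.296·0.884 = 0.098252 + 0.26166 = 0.35992.
By Bayes' theorem, P(H|E) = 0.098252 / 0.35992 = 0.2730.

P(H | E) ≈ 0.2730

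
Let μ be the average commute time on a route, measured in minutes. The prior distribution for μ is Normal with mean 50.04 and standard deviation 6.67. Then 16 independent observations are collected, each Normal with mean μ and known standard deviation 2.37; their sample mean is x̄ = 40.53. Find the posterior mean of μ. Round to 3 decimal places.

Posterior mean ≈ 40.604

Prior precision 1/τ₀² = 1/6.67² = 0.0224775; data precision n/σ² = 16/2.37² = 2.84855.
Posterior precision = 0.0224775 + 2.84855 = 2.87102.
Posterior mean = (0.0224775·50.04 + 2.84855·40.53) / 2.87102 = 40.604.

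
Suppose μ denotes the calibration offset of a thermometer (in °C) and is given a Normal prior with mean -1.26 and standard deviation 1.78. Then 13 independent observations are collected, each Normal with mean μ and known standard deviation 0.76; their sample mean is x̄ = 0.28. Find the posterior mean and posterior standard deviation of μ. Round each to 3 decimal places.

With known σ, the Normal prior is conjugate. Weight on the data is w = (n/σ²)/(n/σ² + 1/τ₀²) = 22.5069/(22.5069+0.315617) = 0.98617.
Posterior mean = w·x̄ + (1−w)·μ₀ = 0.98617·0.28 + 0.013829·-1.26 = 0.259. Posterior variance = 1/(22.5069+0.315617) = 0.0438163, so SD = 0.209.

Posterior mean ≈ 0.259; posterior SD ≈ 0.209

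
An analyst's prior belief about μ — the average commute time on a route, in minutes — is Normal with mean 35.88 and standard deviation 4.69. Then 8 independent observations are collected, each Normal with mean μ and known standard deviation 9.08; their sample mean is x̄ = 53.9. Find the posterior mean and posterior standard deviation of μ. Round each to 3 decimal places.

Prior precision 1/τ₀² = 1/4.69² = 0.0454626; data precision n/σ² = 8/9.08² = 0.0970327.
Posterior precision = 0.0454626 + 0.0970327 = 0.142495, giving posterior SD = 1/√0.142495 = 2.649.
Posterior mean = (0.0454626·35.88 + 0.0970327·53.9) / 0.142495 = 48.151.

Posterior mean ≈ 48.151; posterior SD ≈ 2.649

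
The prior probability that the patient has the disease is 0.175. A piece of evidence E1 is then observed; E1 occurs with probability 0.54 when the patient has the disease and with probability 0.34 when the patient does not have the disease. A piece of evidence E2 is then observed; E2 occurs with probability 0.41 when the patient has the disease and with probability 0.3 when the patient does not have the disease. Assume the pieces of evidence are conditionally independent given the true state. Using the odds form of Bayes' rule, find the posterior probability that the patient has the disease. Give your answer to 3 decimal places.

Posterior probability ≈ 0.315

Prior odds = 0.175/(1−0.175) = 0.21212.
Likelihood ratio for E1 = 0.54/0.34 = 1.5882.
Likelihood ratio for E2 = 0.41/0.3 = 1.3667.
Posterior odds = prior odds × LR₁ × LR₂ = 0.46043.
Posterior probability = odds/(1+odds) = 0.46043/1.4604 = 0.315.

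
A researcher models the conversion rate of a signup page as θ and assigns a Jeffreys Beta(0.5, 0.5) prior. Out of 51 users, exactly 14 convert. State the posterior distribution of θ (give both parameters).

Posterior: Beta(14.5, 37.5)

The binomial likelihood is conjugate to the Beta prior: with 14 successes and 37 failures, the posterior is Beta(0.5+14, 0.5+37) = Beta(14.5, 37.5).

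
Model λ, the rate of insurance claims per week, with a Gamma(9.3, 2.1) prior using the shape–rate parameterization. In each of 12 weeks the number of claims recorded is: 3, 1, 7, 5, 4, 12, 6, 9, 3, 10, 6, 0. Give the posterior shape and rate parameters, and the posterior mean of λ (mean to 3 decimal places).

The Poisson likelihood adds the total count to the shape and the number of exposure periods to the rate. Here ∑xᵢ = 66 and n = 12, so shape 9.3→75.3 and rate 2.1→14.1.
Posterior mean = shape/rate = 75.3/14.1 = 5.340.

Posterior: Gamma(shape=75.3, rate=14.1); mean ≈ 5.340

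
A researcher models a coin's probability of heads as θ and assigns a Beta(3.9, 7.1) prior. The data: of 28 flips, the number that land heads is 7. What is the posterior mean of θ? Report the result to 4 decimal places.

The binomial likelihood is conjugate to the Beta prior: with 7 successes and 21 failures, the posterior is Beta(3.9+7, 7.1+21) = Beta(10.9, 28.1).
Posterior mean = α/(α+β) = 10.9/39 = 0.2795.

Posterior mean ≈ 0.2795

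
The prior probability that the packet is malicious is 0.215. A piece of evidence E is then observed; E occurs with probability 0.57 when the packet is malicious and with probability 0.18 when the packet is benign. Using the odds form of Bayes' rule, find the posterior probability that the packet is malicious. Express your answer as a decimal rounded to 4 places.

Prior odds = 0.215/(1−0.215) = 0.27389. In log-odds, ln(0.27389) = -1.2950.
Add log likelihood ratio: ln(3.1667) = 1.1527.
Posterior log-odds = -0.14237, so posterior odds = exp(-0.14237) = 0.86730. Converting, P(H|E) = 0.86730/1.8673 = 0.4645.

Posterior probability ≈ 0.4645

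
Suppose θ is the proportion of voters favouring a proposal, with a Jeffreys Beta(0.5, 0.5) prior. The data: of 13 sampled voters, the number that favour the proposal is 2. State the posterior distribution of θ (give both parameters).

Posterior: Beta(2.5, 11.5)

The binomial likelihood is conjugate to the Beta prior: with 2 successes and 11 failures, the posterior is Beta(0.5+2, 0.5+11) = Beta(2.5, 11.5).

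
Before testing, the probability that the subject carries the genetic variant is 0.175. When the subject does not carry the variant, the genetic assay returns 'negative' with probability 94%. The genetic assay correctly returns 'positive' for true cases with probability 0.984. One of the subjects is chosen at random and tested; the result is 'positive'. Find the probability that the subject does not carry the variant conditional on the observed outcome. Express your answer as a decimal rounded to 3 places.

Let H be the event that the subject carries the genetic variant. P(H) = 0.175, so P(¬H) = 0.825. With E the 'positive' result, P(E|H) = 0.984 and P(E|¬H) = 0.06.
P(E) = 0.984·0.175 + 0.06·0.825 = 0.17220 + 0.049500 = 0.22170.
By Bayes' theorem, P(H|E) = 0.17220 / 0.22170 = 0.777. Hence P(¬H|E) = 1 − 0.777 = 0.223.

P(¬H | E) ≈ 0.223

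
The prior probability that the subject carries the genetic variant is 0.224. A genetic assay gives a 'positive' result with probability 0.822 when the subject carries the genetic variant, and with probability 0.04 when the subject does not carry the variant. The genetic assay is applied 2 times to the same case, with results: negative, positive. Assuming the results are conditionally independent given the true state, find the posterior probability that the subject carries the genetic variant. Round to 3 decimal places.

With H the event that the subject carries the genetic variant, the joint likelihood of the observed sequence is P(data|H) = 0.178·0.822 = 0.14632 and P(data|¬H) = 0.96·0.04 = 0.038400.
Bayes: P(H|data) = 0.224·0.14632 / (0.224·0.14632 + 0.776·0.038400) = 0.032775/0.062573 = 0.5238.

Posterior P(H) ≈ 0.524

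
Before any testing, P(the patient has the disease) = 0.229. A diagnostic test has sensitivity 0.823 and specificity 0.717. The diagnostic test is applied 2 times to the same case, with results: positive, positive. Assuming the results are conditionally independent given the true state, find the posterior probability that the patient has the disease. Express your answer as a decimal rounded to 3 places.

Posterior P(H) ≈ 0.715

Let H be the event that the patient has the disease; start with P(H) = 0.229. P('positive'|H) = 0.823, P('positive'|¬H) = 0.283.
Update on result 1 ('positive'): P(H) ← 0.823·0.2290 / (0.823·0.2290 + 0.283·0.7710) = 0.18847/0.40666 = 0.4635.
Update on result 2 ('positive'): P(H) ← 0.823·0.4635 / (0.823·0.4635 + 0.283·0.5365) = 0.38142/0.53326 = 0.7153.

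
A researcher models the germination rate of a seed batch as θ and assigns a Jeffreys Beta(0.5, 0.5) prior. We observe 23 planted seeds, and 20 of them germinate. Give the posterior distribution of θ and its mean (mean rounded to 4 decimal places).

Posterior: Beta(20.5, 3.5); mean ≈ 0.8542

The binomial likelihood is conjugate to the Beta prior: with 20 successes and 3 failures, the posterior is Beta(0.5+20, 0.5+3) = Beta(20.5, 3.5).
Posterior mean = α/(α+β) = 20.5/24 = 0.8542.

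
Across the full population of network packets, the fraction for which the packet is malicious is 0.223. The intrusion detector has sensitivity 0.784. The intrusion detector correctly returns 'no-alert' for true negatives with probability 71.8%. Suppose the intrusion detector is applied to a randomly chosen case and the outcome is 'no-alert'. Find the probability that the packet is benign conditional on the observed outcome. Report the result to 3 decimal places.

P(¬H | E) ≈ 0.921

Let H be the event that the packet is malicious. P(H) = 0.223, so P(¬H) = 0.777. With E the 'no-alert' result, P(E|H) = 0.216 and P(E|¬H) = 0.718.
P(E) = 0.216·0.223 + 0.718·0.777 = 0.048168 + 0.55789 = 0.60605.
By Bayes' theorem, P(H|E) = 0.048168 / 0.60605 = 0.079. Hence P(¬H|E) = 1 − 0.079 = 0.921.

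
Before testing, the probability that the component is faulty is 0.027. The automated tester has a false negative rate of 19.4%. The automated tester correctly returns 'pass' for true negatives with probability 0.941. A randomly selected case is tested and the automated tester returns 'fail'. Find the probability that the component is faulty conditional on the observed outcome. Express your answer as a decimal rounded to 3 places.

P(H | E) ≈ 0.275

Let H be the event that the component is faulty. P(H) = 0.027, so P(¬H) = 0.973. With E the 'fail' result, P(E|H) = 0.806 and P(E|¬H) = 0.059.
P(E) = 0.806·0.027 + 0.059·0.973 = 0.021762 + 0.057407 = 0.079169.
By Bayes' theorem, P(H|E) = 0.021762 / 0.079169 = 0.275.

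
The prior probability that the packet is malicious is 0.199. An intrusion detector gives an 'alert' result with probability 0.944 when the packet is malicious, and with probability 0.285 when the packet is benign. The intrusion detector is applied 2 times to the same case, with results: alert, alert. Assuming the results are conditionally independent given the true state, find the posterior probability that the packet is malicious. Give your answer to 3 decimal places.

With H the event that the packet is malicious, the joint likelihood of the observed sequence is P(data|H) = 0.944·0.944 = 0.89114 and P(data|¬H) = 0.285·0.285 = 0.081225.
Bayes: P(H|data) = 0.199·0.89114 / (0.199·0.89114 + 0.801·0.081225) = 0.17734/0.24240 = 0.7316.

Posterior P(H) ≈ 0.732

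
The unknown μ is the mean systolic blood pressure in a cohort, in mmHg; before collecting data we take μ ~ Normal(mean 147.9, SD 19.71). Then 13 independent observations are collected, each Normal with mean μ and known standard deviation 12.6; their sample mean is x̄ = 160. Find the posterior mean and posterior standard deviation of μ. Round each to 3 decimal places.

Posterior mean ≈ 159.631; posterior SD ≈ 3.441

With known σ, the Normal prior is conjugate. Weight on the data is w = (n/σ²)/(n/σ² + 1/τ₀²) = 0.0818846/(0.0818846+0.00257411) = 0.96952.
Posterior mean = w·x̄ + (1−w)·μ₀ = 0.96952·160 + 0.030478·147.9 = 159.631. Posterior variance = 1/(0.0818846+0.00257411) = 11.8401, so SD = 3.441.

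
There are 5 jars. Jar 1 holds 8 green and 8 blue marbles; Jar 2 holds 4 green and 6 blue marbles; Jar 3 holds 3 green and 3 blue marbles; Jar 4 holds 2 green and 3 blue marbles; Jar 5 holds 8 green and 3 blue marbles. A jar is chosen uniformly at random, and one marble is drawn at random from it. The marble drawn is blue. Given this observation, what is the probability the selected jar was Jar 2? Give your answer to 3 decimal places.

Posterior probability ≈ 0.243

Tabulate prior·likelihood by source: [1] prior 0.2, lik 0.5, product 0.1000; [2] prior 0.2, lik 0.6, product 0.1200; [3] prior 0.2, lik 0.5, product 0.1000; [4] prior 0.2, lik 0.6, product 0.1200; [5] prior 0.2, lik 0.2727, product 0.05455.
Normalizing constant = 0.49455; the posterior for Jar 2 is its product over the sum, 0.1200/0.49455 = 0.243.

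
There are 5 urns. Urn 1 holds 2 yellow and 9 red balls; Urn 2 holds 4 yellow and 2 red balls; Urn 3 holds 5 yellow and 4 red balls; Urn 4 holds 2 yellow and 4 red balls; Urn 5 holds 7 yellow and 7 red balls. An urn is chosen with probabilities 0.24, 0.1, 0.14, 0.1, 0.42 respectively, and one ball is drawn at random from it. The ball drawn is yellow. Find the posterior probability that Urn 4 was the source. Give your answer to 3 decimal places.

Posterior probability ≈ 0.077

P(yellow|Urn 1) = 0.1818; P(yellow|Urn 2) = 0.6667; P(yellow|Urn 3) = 0.5556; P(yellow|Urn 4) = 0.3333; P(yellow|Urn 5) = 0.5.
Prior × likelihood for each source: 0.24·0.1818=0.04364, 0.1·0.6667=0.06667, 0.14·0.5556=0.07778, 0.1·0.3333=0.03333, 0.42·0.5=0.2100. Summing gives P(yellow) = 0.43141.
P(Urn 4 | yellow) = 0.03333 / 0.43141 = 0.077.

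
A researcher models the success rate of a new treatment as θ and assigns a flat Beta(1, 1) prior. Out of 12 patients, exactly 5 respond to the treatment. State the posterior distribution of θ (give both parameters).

The binomial likelihood is conjugate to the Beta prior: with 5 successes and 7 failures, the posterior is Beta(1+5, 1+7) = Beta(6, 8).

Posterior: Beta(6, 8)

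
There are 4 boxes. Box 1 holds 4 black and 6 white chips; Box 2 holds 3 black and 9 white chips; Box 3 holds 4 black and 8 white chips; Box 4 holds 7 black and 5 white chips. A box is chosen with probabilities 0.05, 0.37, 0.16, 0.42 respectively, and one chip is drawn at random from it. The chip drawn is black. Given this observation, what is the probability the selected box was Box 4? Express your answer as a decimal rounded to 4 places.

Posterior probability ≈ 0.5963

Tabulate prior·likelihood by source: [1] prior 0.05, lik 0.4, product 0.02000; [2] prior 0.37, lik 0.25, product 0.09250; [3] prior 0.16, lik 0.3333, product 0.05333; [4] prior 0.42, lik 0.5833, product 0.2450.
Normalizing constant = 0.41083; the posterior for Box 4 is its product over the sum, 0.2450/0.41083 = 0.5963.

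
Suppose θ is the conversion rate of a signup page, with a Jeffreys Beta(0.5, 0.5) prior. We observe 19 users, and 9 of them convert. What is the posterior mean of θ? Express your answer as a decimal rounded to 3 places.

Observing 9 successes and 10 failures updates Beta(0.5, 0.5) by adding the success and failure counts to the two shape parameters: α = 0.5+9 = 9.5, β = 0.5+10 = 10.5.
Posterior mean = α/(α+β) = 9.5/20 = 0.475.

Posterior mean ≈ 0.475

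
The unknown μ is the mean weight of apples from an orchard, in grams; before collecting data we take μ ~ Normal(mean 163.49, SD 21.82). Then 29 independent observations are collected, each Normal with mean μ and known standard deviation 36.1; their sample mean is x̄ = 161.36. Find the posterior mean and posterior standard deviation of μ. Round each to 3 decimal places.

Prior precision 1/τ₀² = 1/21.82² = 0.00210034; data precision n/σ² = 29/36.1² = 0.0222527.
Posterior precision = 0.00210034 + 0.0222527 = 0.0243531, giving posterior SD = 1/√0.0243531 = 6.408.
Posterior mean = (0.00210034·163.49 + 0.0222527·161.36) / 0.0243531 = 161.544.

Posterior mean ≈ 161.544; posterior SD ≈ 6.408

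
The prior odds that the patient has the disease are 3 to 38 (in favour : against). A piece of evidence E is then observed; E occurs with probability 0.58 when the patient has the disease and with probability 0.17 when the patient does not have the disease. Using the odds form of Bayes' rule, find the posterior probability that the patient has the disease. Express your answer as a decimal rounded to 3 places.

Posterior probability ≈ 0.212

Prior odds = 3/38 = 0.078947. In log-odds, ln(0.078947) = -2.5390.
Add log likelihood ratio: ln(3.4118) = 1.2272.
Posterior log-odds = -1.3117, so posterior odds = exp(-1.3117) = 0.26935. Converting, P(H|E) = 0.26935/1.2693 = 0.212.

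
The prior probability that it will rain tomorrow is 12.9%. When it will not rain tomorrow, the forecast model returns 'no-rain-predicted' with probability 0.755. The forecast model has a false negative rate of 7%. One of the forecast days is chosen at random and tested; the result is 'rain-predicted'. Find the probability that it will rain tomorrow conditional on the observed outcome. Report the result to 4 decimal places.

Write H for 'it will rain tomorrow'. Prior odds H:¬H = 0.129/0.871 = 0.14811. For the 'rain-predicted' outcome, the likelihood ratio is 0.93/0.245 = 3.7959.
Posterior odds = 0.14811 × 3.7959 = 0.56220, so P(H|E) = 0.56220/(1+0.56220) = 0.3599.

P(H | E) ≈ 0.3599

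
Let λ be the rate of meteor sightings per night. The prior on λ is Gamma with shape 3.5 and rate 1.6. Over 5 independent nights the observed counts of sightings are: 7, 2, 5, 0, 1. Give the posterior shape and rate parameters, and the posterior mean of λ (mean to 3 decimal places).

Posterior: Gamma(shape=18.5, rate=6.6); mean ≈ 2.803

Total count ∑xᵢ = 15 over n = 5 nights.
Gamma is conjugate to the Poisson likelihood: posterior is Gamma(shape = 3.5+15 = 18.5, rate = 1.6+5 = 6.6).
Posterior mean = shape/rate = 18.5/6.6 = 2.803.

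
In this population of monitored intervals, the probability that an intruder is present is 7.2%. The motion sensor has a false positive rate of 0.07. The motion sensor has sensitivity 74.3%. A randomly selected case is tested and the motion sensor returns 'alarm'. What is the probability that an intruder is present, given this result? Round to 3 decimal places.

Write H for 'an intruder is present'. Prior odds H:¬H = 0.072/0.928 = 0.077586. For the 'alarm' outcome, the likelihood ratio is 0.743/0.07 = 10.614.
Posterior odds = 0.077586 × 10.614 = 0.82352, so P(H|E) = 0.82352/(1+0.82352) = 0.452.

P(H | E) ≈ 0.452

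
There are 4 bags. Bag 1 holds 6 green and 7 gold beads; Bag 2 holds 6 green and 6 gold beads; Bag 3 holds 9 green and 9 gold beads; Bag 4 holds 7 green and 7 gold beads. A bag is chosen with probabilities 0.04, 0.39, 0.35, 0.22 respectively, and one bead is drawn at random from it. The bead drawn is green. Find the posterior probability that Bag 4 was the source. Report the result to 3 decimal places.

Tabulate prior·likelihood by source: [1] prior 0.04, lik 0.4615, product 0.01846; [2] prior 0.39, lik 0.5, product 0.1950; [3] prior 0.35, lik 0.5, product 0.1750; [4] prior 0.22, lik 0.5, product 0.1100.
Normalizing constant = 0.49846; the posterior for Bag 4 is its product over the sum, 0.1100/0.49846 = 0.221.

Posterior probability ≈ 0.221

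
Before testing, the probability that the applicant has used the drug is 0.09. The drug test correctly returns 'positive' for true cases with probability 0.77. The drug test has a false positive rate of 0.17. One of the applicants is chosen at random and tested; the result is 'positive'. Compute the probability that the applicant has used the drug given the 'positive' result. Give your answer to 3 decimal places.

P(H | E) ≈ 0.309

Write H for 'the applicant has used the drug'. Prior odds H:¬H = 0.09/0.91 = 0.098901. For the 'positive' outcome, the likelihood ratio is 0.77/0.17 = 4.5294.
Posterior odds = 0.098901 × 4.5294 = 0.44796, so P(H|E) = 0.44796/(1+0.44796) = 0.309.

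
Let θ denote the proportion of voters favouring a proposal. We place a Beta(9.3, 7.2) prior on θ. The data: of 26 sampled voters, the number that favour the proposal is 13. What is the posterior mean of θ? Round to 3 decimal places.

The binomial likelihood is conjugate to the Beta prior: with 13 successes and 13 failures, the posterior is Beta(9.3+13, 7.2+13) = Beta(22.3, 20.2).
Posterior mean = α/(α+β) = 22.3/42.5 = 0.525.

Posterior mean ≈ 0.525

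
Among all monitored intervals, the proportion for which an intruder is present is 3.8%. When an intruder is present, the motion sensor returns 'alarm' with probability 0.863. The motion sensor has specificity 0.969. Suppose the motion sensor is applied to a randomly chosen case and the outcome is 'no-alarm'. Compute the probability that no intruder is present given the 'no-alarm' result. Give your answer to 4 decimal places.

P(¬H | E) ≈ 0.9944

Let H be the event that an intruder is present. P(H) = 0.038, so P(¬H) = 0.962. With E the 'no-alarm' result, P(E|H) = 0.137 and P(E|¬H) = 0.969.
P(E) = 0.137·0.038 + 0.969·0.962 = 0.0052060 + 0.93218 = 0.93738.
By Bayes' theorem, P(H|E) = 0.0052060 / 0.93738 = 0.0056. Hence P(¬H|E) = 1 − 0.0056 = 0.9944.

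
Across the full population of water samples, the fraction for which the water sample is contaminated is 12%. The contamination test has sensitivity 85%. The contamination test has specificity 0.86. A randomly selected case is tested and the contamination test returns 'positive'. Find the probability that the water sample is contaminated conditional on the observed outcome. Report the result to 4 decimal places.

Let H be the event that the water sample is contaminated. P(H) = 0.12, so P(¬H) = 0.88. With E the 'positive' result, P(E|H) = 0.85 and P(E|¬H) = 0.14.
P(E) = 0.85·0.12 + 0.14·0.88 = 0.10200 + 0.12320 = 0.22520.
By Bayes' theorem, P(H|E) = 0.10200 / 0.22520 = 0.4529.

P(H | E) ≈ 0.4529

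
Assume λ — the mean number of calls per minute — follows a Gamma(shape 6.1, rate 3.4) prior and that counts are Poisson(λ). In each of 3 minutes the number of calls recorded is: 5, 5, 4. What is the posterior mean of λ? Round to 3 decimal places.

Posterior mean ≈ 3.141

Total count ∑xᵢ = 14 over n = 3 minutes.
Gamma is conjugate to the Poisson likelihood: posterior is Gamma(shape = 6.1+14 = 20.1, rate = 3.4+3 = 6.4).
Posterior mean = shape/rate = 20.1/6.4 = 3.141.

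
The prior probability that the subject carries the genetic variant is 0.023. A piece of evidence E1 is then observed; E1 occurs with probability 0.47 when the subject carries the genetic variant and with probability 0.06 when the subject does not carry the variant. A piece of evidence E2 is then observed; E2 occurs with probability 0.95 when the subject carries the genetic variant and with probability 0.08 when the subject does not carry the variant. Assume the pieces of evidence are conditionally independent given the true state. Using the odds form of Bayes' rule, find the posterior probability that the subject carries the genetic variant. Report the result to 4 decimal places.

Prior odds = 0.023/(1−0.023) = 0.023541.
Likelihood ratio for E1 = 0.47/0.06 = 7.8333.
Likelihood ratio for E2 = 0.95/0.08 = 11.875.
Posterior odds = prior odds × LR₁ × LR₂ = 2.1898.
Posterior probability = odds/(1+odds) = 2.1898/3.1898 = 0.6865.

Posterior probability ≈ 0.6865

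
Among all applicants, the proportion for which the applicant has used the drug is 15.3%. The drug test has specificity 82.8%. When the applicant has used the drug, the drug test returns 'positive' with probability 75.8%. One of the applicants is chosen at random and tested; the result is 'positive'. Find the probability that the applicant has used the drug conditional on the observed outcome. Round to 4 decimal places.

Let H be the event that the applicant has used the drug. P(H) = 0.153, so P(¬H) = 0.847. With E the 'positive' result, P(E|H) = 0.758 and P(E|¬H) = 0.172.
P(E) = 0.758·0.153 + 0.172·0.847 = 0.11597 + 0.14568 = 0.26166.
By Bayes' theorem, P(H|E) = 0.11597 / 0.26166 = 0.4432.

P(H | E) ≈ 0.4432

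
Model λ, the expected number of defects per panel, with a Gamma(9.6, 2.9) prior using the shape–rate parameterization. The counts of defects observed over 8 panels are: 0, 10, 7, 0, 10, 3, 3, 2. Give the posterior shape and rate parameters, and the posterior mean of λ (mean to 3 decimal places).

Posterior: Gamma(shape=44.6, rate=10.9); mean ≈ 4.092

The Poisson likelihood adds the total count to the shape and the number of exposure periods to the rate. Here ∑xᵢ = 35 and n = 8, so shape 9.6→44.6 and rate 2.9→10.9.
Posterior mean = shape/rate = 44.6/10.9 = 4.092.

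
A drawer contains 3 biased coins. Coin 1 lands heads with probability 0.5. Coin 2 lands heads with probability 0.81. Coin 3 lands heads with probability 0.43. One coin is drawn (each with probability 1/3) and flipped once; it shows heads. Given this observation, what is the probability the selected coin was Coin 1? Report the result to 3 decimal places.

P(heads|C1) = 0.5; P(heads|C2) = 0.81; P(heads|C3) = 0.43.
Prior × likelihood for each source: 0.333333·0.5=0.1667, 0.333333·0.81=0.2700, 0.333333·0.43=0.1433. Summing gives P(heads) = 0.58000.
P(Coin 1 | heads) = 0.1667 / 0.58000 = 0.287.

Posterior probability ≈ 0.287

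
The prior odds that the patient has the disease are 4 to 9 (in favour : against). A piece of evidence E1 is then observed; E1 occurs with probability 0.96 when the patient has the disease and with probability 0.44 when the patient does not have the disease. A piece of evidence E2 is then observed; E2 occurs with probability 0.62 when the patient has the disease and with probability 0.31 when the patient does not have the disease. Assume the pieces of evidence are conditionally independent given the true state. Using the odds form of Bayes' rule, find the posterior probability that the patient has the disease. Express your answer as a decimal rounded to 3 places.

Posterior probability ≈ 0.660

Prior odds = 4/9 = 0.44444. In log-odds, ln(0.44444) = -0.81093.
Add log likelihood ratios: ln(2.1818) + ln(2.0000) = 1.4733.
Posterior log-odds = 0.66238, so posterior odds = exp(0.66238) = 1.9394. Converting, P(H|E) = 1.9394/2.9394 = 0.660.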